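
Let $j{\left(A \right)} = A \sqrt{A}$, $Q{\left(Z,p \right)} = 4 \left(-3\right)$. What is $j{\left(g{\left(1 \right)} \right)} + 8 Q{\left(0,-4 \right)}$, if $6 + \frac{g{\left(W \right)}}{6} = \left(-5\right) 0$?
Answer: $-96 - 216 i \approx -96.0 - 216.0 i$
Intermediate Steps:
$Q{\left(Z,p \right)} = -12$
$g{\left(W \right)} = -36$ ($g{\left(W \right)} = -36 + 6 \left(\left(-5\right) 0\right) = -36 + 6 \cdot 0 = -36 + 0 = -36$)
$j{\left(A \right)} = A^{\frac{3}{2}}$
$j{\left(g{\left(1 \right)} \right)} + 8 Q{\left(0,-4 \right)} = \left(-36\right)^{\frac{3}{2}} + 8 \left(-12\right) = - 216 i - 96 = -96 - 216 i$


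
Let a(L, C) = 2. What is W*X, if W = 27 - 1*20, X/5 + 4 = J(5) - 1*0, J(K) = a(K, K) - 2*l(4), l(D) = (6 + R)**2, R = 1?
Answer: -3500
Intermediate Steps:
l(D) = 49 (l(D) = (6 + 1)**2 = 7**2 = 49)
J(K) = -96 (J(K) = 2 - 2*49 = 2 - 98 = -96)
X = -500 (X = -20 + 5*(-96 - 1*0) = -20 + 5*(-96 + 0) = -20 + 5*(-96) = -20 - 480 = -500)
W = 7 (W = 27 - 20 = 7)
W*X = 7*(-500) = -3500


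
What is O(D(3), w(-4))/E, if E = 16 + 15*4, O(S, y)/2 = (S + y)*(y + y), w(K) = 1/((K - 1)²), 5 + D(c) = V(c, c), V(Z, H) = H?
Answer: -49/11875 ≈ -0.0041263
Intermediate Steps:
D(c) = -5 + c
w(K) = (-1 + K)⁻² (w(K) = 1/((-1 + K)²) = (-1 + K)⁻²)
O(S, y) = 4*y*(S + y) (O(S, y) = 2*((S + y)*(y + y)) = 2*((S + y)*(2*y)) = 2*(2*y*(S + y)) = 4*y*(S + y))
E = 76 (E = 16 + 60 = 76)
O(D(3), w(-4))/E = (4*((-5 + 3) + (-1 - 4)⁻²)/(-1 - 4)²)/76 = (4*(-2 + (-5)⁻²)/(-5)²)*(1/76) = (4*(1/25)*(-2 + 1/25))*(1/76) = (4*(1/25)*(-49/25))*(1/76) = -196/625*1/76 = -49/11875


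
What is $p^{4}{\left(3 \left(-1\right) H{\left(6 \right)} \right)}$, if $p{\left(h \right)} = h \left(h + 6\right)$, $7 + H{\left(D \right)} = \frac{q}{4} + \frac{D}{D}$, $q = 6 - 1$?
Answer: $\frac{454401229922721}{65536} \approx 6.9336 \cdot 10^{9}$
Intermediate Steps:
$q = 5$ ($q = 6 - 1 = 5$)
$H{\left(D \right)} = - \frac{19}{4}$ ($H{\left(D \right)} = -7 + \left(\frac{5}{4} + \frac{D}{D}\right) = -7 + \left(5 \cdot \frac{1}{4} + 1\right) = -7 + \left(\frac{5}{4} + 1\right) = -7 + \frac{9}{4} = - \frac{19}{4}$)
$p{\left(h \right)} = h \left(6 + h\right)$
$p^{4}{\left(3 \left(-1\right) H{\left(6 \right)} \right)} = \left(3 \left(-1\right) \left(- \frac{19}{4}\right) \left(6 + 3 \left(-1\right) \left(- \frac{19}{4}\right)\right)\right)^{4} = \left(\left(-3\right) \left(- \frac{19}{4}\right) \left(6 - - \frac{57}{4}\right)\right)^{4} = \left(\frac{57 \left(6 + \frac{57}{4}\right)}{4}\right)^{4} = \left(\frac{57}{4} \cdot \frac{81}{4}\right)^{4} = \left(\frac{4617}{16}\right)^{4} = \frac{454401229922721}{65536}$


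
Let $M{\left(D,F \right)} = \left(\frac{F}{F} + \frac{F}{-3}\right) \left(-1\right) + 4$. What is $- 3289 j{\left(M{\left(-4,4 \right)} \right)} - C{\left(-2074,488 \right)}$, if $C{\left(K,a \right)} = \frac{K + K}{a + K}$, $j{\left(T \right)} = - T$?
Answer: $\frac{555739}{39} \approx 14250.0$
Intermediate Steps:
$M{\left(D,F \right)} = 3 + \frac{F}{3}$ ($M{\left(D,F \right)} = \left(1 + F \left(- \frac{1}{3}\right)\right) \left(-1\right) + 4 = \left(1 - \frac{F}{3}\right) \left(-1\right) + 4 = \left(-1 + \frac{F}{3}\right) + 4 = 3 + \frac{F}{3}$)
$C{\left(K,a \right)} = \frac{2 K}{K + a}$
$- 3289 j{\left(M{\left(-4,4 \right)} \right)} - C{\left(-2074,488 \right)} = - 3289 \left(- (3 + \frac{1}{3} \cdot 4)\right) - 2 \left(-2074\right) \frac{1}{-2074 + 488} = - 3289 \left(- (3 + \frac{4}{3})\right) - 2 \left(-2074\right) \frac{1}{-1586} = - 3289 \left(\left(-1\right) \frac{13}{3}\right) - 2 \left(-2074\right) \left(- \frac{1}{1586}\right) = \left(-3289\right) \left(- \frac{13}{3}\right) - \frac{34}{13} = \frac{42757}{3} - \frac{34}{13} = \frac{555739}{39}$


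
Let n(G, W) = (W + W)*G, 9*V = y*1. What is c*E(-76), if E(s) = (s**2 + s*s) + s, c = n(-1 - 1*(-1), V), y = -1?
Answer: 0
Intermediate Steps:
V = -1/9 (V = (-1*1)/9 = (1/9)*(-1) = -1/9 ≈ -0.11111)
n(G, W) = 2*G*W (n(G, W) = (2*W)*G = 2*G*W)
c = 0 (c = 2*(-1 - 1*(-1))*(-1/9) = 2*(-1 + 1)*(-1/9) = 2*0*(-1/9) = 0)
E(s) = s + 2*s**2 (E(s) = (s**2 + s**2) + s = 2*s**2 + s = s + 2*s**2)
c*E(-76) = 0*(-76*(1 + 2*(-76))) = 0*(-76*(1 - 152)) = 0*(-76*(-151)) = 0*11476 = 0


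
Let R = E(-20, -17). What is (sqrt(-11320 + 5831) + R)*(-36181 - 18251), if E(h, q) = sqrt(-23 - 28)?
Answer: 54432*I*(-sqrt(51) - sqrt(5489)) ≈ -4.4215e+6*I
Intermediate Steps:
E(h, q) = I*sqrt(51) (E(h, q) = sqrt(-51) = I*sqrt(51))
R = I*sqrt(51) ≈ 7.1414*I
(sqrt(-11320 + 5831) + R)*(-36181 - 18251) = (sqrt(-11320 + 5831) + I*sqrt(51))*(-36181 - 18251) = (sqrt(-5489) + I*sqrt(51))*(-54432) = (I*sqrt(5489) + I*sqrt(51))*(-54432) = (I*sqrt(51) + I*sqrt(5489))*(-54432) = -54432*I*sqrt(51) - 54432*I*sqrt(5489)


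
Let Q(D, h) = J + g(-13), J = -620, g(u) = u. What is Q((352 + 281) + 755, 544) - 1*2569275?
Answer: -2569908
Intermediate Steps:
Q(D, h) = -633 (Q(D, h) = -620 - 13 = -633)
Q((352 + 281) + 755, 544) - 1*2569275 = -633 - 1*2569275 = -633 - 2569275 = -2569908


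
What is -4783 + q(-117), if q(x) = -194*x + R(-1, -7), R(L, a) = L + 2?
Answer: 17916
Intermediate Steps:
R(L, a) = 2 + L
q(x) = 1 - 194*x (q(x) = -194*x + (2 - 1) = -194*x + 1 = 1 - 194*x)
-4783 + q(-117) = -4783 + (1 - 194*(-117)) = -4783 + (1 + 22698) = -4783 + 22699 = 17916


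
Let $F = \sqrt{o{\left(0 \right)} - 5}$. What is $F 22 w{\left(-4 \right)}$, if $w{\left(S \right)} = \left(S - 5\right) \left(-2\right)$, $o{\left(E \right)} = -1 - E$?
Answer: $396 i \sqrt{6} \approx 970.0 i$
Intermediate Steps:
$w{\left(S \right)} = 10 - 2 S$ ($w{\left(S \right)} = \left(-5 + S\right) \left(-2\right) = 10 - 2 S$)
$F = i \sqrt{6}$ ($F = \sqrt{\left(-1 - 0\right) - 5} = \sqrt{\left(-1 + 0\right) - 5} = \sqrt{-1 - 5} = \sqrt{-6} = i \sqrt{6} \approx 2.4495 i$)
$F 22 w{\left(-4 \right)} = i \sqrt{6} \cdot 22 \left(10 - -8\right) = 22 i \sqrt{6} \left(10 + 8\right) = 22 i \sqrt{6} \cdot 18 = 396 i \sqrt{6}$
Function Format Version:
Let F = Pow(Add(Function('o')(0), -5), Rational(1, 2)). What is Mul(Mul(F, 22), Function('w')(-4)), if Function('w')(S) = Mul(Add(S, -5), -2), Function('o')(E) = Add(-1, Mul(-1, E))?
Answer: Mul(396, I, Pow(6, Rational(1, 2))) ≈ Mul(970.00, I)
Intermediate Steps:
Function('w')(S) = Add(10, Mul(-2, S)) (Function('w')(S) = Mul(Add(-5, S), -2) = Add(10, Mul(-2, S)))
F = Mul(I, Pow(6, Rational(1, 2))) (F = Pow(Add(Add(-1, Mul(-1, 0)), -5), Rational(1, 2)) = Pow(Add(Add(-1, 0), -5), Rational(1, 2)) = Pow(Add(-1, -5), Rational(1, 2)) = Pow(-6, Rational(1, 2)) = Mul(I, Pow(6, Rational(1, 2))) ≈ Mul(2.4495, I))
Mul(Mul(F, 22), Function('w')(-4)) = Mul(Mul(Mul(I, Pow(6, Rational(1, 2))), 22), Add(10, Mul(-2, -4))) = Mul(Mul(22, I, Pow(6, Rational(1, 2))), Add(10, 8)) = Mul(Mul(22, I, Pow(6, Rational(1, 2))), 18) = Mul(396, I, Pow(6, Rational(1, 2)))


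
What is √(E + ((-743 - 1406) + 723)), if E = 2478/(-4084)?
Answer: I*√5948613502/2042 ≈ 37.77*I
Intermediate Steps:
E = -1239/2042 (E = 2478*(-1/4084) = -1239/2042 ≈ -0.60676)
√(E + ((-743 - 1406) + 723)) = √(-1239/2042 + ((-743 - 1406) + 723)) = √(-1239/2042 + (-2149 + 723)) = √(-1239/2042 - 1426) = √(-2913131/2042) = I*√5948613502/2042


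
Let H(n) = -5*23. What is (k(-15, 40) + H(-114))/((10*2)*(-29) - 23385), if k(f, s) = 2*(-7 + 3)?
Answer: 123/23965 ≈ 0.0051325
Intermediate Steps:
k(f, s) = -8 (k(f, s) = 2*(-4) = -8)
H(n) = -115
(k(-15, 40) + H(-114))/((10*2)*(-29) - 23385) = (-8 - 115)/((10*2)*(-29) - 23385) = -123/(20*(-29) - 23385) = -123/(-580 - 23385) = -123/(-23965) = -123*(-1/23965) = 123/23965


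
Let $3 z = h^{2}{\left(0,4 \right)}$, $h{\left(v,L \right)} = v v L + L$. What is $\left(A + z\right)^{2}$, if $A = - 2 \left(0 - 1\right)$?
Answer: $\frac{484}{9} \approx 53.778$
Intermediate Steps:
$h{\left(v,L \right)} = L + L v^{2}$ ($h{\left(v,L \right)} = v^{2} L + L = L v^{2} + L = L + L v^{2}$)
$z = \frac{16}{3}$ ($z = \frac{\left(4 \left(1 + 0^{2}\right)\right)^{2}}{3} = \frac{\left(4 \left(1 + 0\right)\right)^{2}}{3} = \frac{\left(4 \cdot 1\right)^{2}}{3} = \frac{4^{2}}{3} = \frac{1}{3} \cdot 16 = \frac{16}{3} \approx 5.3333$)
$A = 2$ ($A = \left(-2\right) \left(-1\right) = 2$)
$\left(A + z\right)^{2} = \left(2 + \frac{16}{3}\right)^{2} = \left(\frac{22}{3}\right)^{2} = \frac{484}{9}$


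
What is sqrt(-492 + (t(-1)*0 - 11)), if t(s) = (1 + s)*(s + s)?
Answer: I*sqrt(503) ≈ 22.428*I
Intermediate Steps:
t(s) = 2*s*(1 + s) (t(s) = (1 + s)*(2*s) = 2*s*(1 + s))
sqrt(-492 + (t(-1)*0 - 11)) = sqrt(-492 + ((2*(-1)*(1 - 1))*0 - 11)) = sqrt(-492 + ((2*(-1)*0)*0 - 11)) = sqrt(-492 + (0*0 - 11)) = sqrt(-492 + (0 - 11)) = sqrt(-492 - 11) = sqrt(-503) = I*sqrt(503)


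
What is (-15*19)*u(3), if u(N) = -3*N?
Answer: 2565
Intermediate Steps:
(-15*19)*u(3) = (-15*19)*(-3*3) = -285*(-9) = 2565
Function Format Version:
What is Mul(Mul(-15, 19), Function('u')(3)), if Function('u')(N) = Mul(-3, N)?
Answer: 2565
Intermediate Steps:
Mul(Mul(-15, 19), Function('u')(3)) = Mul(Mul(-15, 19), Mul(-3, 3)) = Mul(-285, -9) = 2565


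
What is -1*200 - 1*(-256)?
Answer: 56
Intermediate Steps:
-1*200 - 1*(-256) = -200 + 256 = 56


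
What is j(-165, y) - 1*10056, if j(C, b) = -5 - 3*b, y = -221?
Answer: -9398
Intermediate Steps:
j(-165, y) - 1*10056 = (-5 - 3*(-221)) - 1*10056 = (-5 + 663) - 10056 = 658 - 10056 = -9398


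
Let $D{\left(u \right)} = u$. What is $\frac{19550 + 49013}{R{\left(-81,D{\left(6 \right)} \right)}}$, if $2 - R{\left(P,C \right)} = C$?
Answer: $- \frac{68563}{4} \approx -17141.0$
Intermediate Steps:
$R{\left(P,C \right)} = 2 - C$
$\frac{19550 + 49013}{R{\left(-81,D{\left(6 \right)} \right)}} = \frac{19550 + 49013}{2 - 6} = \frac{68563}{2 - 6} = \frac{68563}{-4} = 68563 \left(- \frac{1}{4}\right) = - \frac{68563}{4}$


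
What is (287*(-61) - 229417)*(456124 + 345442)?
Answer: -197925882984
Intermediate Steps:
(287*(-61) - 229417)*(456124 + 345442) = (-17507 - 229417)*801566 = -246924*801566 = -197925882984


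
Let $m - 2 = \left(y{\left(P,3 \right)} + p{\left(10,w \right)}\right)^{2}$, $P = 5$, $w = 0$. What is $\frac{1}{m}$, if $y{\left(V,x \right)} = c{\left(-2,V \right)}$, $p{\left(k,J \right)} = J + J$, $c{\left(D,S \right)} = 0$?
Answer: $\frac{1}{2} \approx 0.5$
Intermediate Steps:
$p{\left(k,J \right)} = 2 J$
$y{\left(V,x \right)} = 0$
$m = 2$ ($m = 2 + \left(0 + 2 \cdot 0\right)^{2} = 2 + \left(0 + 0\right)^{2} = 2 + 0^{2} = 2 + 0 = 2$)
$\frac{1}{m} = \frac{1}{2}$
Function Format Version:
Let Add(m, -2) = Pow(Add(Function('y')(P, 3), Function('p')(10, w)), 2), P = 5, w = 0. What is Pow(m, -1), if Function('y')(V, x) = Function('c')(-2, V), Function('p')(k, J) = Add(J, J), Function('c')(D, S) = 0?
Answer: Rational(1, 2) ≈ 0.50000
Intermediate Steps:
Function('p')(k, J) = Mul(2, J)
Function('y')(V, x) = 0
m = 2 (m = Add(2, Pow(Add(0, Mul(2, 0)), 2)) = Add(2, Pow(Add(0, 0), 2)) = Add(2, Pow(0, 2)) = Add(2, 0) = 2)
Pow(m, -1) = Pow(2, -1) = Rational(1, 2)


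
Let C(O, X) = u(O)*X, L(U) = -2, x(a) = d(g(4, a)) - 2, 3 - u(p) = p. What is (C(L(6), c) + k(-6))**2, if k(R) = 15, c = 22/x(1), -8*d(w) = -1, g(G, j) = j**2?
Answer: 17161/9 ≈ 1906.8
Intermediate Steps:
u(p) = 3 - p
d(w) = 1/8 (d(w) = -1/8*(-1) = 1/8)
x(a) = -15/8 (x(a) = 1/8 - 2 = -15/8)
c = -176/15 (c = 22/(-15/8) = 22*(-8/15) = -176/15 ≈ -11.733)
C(O, X) = X*(3 - O) (C(O, X) = (3 - O)*X = X*(3 - O))
(C(L(6), c) + k(-6))**2 = (-176*(3 - 1*(-2))/15 + 15)**2 = (-176*(3 + 2)/15 + 15)**2 = (-176/15*5 + 15)**2 = (-176/3 + 15)**2 = (-131/3)**2 = 17161/9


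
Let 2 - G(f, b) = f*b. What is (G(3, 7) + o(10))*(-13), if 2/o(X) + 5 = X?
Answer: 1209/5 ≈ 241.80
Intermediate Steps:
o(X) = 2/(-5 + X)
G(f, b) = 2 - b*f (G(f, b) = 2 - f*b = 2 - b*f)
(G(3, 7) + o(10))*(-13) = ((2 - 1*7*3) + 2/(-5 + 10))*(-13) = ((2 - 21) + 2/5)*(-13) = (-19 + 2*(⅕))*(-13) = (-19 + ⅖)*(-13) = -93/5*(-13) = 1209/5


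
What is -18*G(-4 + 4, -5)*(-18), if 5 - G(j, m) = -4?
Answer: 2916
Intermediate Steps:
G(j, m) = 9 (G(j, m) = 5 - 1*(-4) = 5 + 4 = 9)
-18*G(-4 + 4, -5)*(-18) = -18*9*(-18) = -162*(-18) = 2916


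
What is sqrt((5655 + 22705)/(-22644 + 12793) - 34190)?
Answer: 5*I*sqrt(132726089062)/9851 ≈ 184.91*I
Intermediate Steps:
sqrt((5655 + 22705)/(-22644 + 12793) - 34190) = sqrt(28360/(-9851) - 34190) = sqrt(28360*(-1/9851) - 34190) = sqrt(-28360/9851 - 34190) = sqrt(-336834050/9851) = 5*I*sqrt(132726089062)/9851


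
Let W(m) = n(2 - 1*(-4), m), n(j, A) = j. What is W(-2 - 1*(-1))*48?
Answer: 288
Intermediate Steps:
W(m) = 6 (W(m) = 2 - 1*(-4) = 2 + 4 = 6)
W(-2 - 1*(-1))*48 = 6*48 = 288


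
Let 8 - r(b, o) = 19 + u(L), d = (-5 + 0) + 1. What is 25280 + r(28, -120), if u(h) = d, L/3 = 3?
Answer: 25273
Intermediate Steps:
L = 9 (L = 3*3 = 9)
d = -4 (d = -5 + 1 = -4)
u(h) = -4
r(b, o) = -7 (r(b, o) = 8 - (19 - 4) = 8 - 1*15 = 8 - 15 = -7)
25280 + r(28, -120) = 25280 - 7 = 25273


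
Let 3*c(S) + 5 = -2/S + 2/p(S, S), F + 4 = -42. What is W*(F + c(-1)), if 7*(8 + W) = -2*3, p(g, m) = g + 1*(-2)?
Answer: 26350/63 ≈ 418.25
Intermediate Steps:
F = -46 (F = -4 - 42 = -46)
p(g, m) = -2 + g (p(g, m) = g - 2 = -2 + g)
W = -62/7 (W = -8 + (-2*3)/7 = -8 + (⅐)*(-6) = -8 - 6/7 = -62/7 ≈ -8.8571)
c(S) = -5/3 - 2/(3*S) + 2/(3*(-2 + S)) (c(S) = -5/3 + (-2/S + 2/(-2 + S))/3 = -5/3 + (-2/(3*S) + 2/(3*(-2 + S))) = -5/3 - 2/(3*S) + 2/(3*(-2 + S)))
W*(F + c(-1)) = -62*(-46 + (⅓)*(4 - 5*(-1)*(-2 - 1))/(-1*(-2 - 1)))/7 = -62*(-46 + (⅓)*(-1)*(4 - 5*(-1)*(-3))/(-3))/7 = -62*(-46 + (⅓)*(-1)*(-⅓)*(4 - 15))/7 = -62*(-46 + (⅓)*(-1)*(-⅓)*(-11))/7 = -62*(-46 - 11/9)/7 = -62/7*(-425/9) = 26350/63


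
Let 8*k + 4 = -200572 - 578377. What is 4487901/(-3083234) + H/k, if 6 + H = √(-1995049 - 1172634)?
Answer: -15132969491/10396945342 - 8*I*√3167683/778953 ≈ -1.4555 - 0.018279*I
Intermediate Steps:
k = -778953/8 (k = -½ + (-200572 - 578377)/8 = -½ + (⅛)*(-778949) = -½ - 778949/8 = -778953/8 ≈ -97369.)
H = -6 + I*√3167683 (H = -6 + √(-1995049 - 1172634) = -6 + √(-3167683) = -6 + I*√3167683 ≈ -6.0 + 1779.8*I)
4487901/(-3083234) + H/k = 4487901/(-3083234) + (-6 + I*√3167683)/(-778953/8) = 4487901*(-1/3083234) + (-6 + I*√3167683)*(-8/778953) = -407991/280294 + (16/259651 - 8*I*√3167683/778953) = -15132969491/10396945342 - 8*I*√3167683/778953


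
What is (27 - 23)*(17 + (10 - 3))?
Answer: 96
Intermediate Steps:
(27 - 23)*(17 + (10 - 3)) = 4*(17 + 7) = 4*24 = 96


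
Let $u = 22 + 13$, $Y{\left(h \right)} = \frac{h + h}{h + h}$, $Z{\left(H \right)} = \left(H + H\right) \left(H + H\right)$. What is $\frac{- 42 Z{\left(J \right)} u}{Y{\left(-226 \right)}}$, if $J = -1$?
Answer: $-5880$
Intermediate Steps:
$Z{\left(H \right)} = 4 H^{2}$ ($Z{\left(H \right)} = 2 H 2 H = 4 H^{2}$)
$Y{\left(h \right)} = 1$ ($Y{\left(h \right)} = \frac{2 h}{2 h} = 2 h \frac{1}{2 h} = 1$)
$u = 35$
$\frac{- 42 Z{\left(J \right)} u}{Y{\left(-226 \right)}} = \frac{- 42 \cdot 4 \left(-1\right)^{2} \cdot 35}{1} = - 42 \cdot 4 \cdot 1 \cdot 35 \cdot 1 = \left(-42\right) 4 \cdot 35 \cdot 1 = \left(-168\right) 35 \cdot 1 = \left(-5880\right) 1 = -5880$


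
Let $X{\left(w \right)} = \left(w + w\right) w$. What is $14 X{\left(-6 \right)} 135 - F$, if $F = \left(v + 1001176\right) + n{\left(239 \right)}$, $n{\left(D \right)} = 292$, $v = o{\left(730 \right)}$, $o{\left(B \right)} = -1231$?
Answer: $-864157$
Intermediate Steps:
$v = -1231$
$X{\left(w \right)} = 2 w^{2}$ ($X{\left(w \right)} = 2 w w = 2 w^{2}$)
$F = 1000237$ ($F = \left(-1231 + 1001176\right) + 292 = 999945 + 292 = 1000237$)
$14 X{\left(-6 \right)} 135 - F = 14 \cdot 2 \left(-6\right)^{2} \cdot 135 - 1000237 = 14 \cdot 2 \cdot 36 \cdot 135 - 1000237 = 14 \cdot 72 \cdot 135 - 1000237 = 1008 \cdot 135 - 1000237 = 136080 - 1000237 = -864157$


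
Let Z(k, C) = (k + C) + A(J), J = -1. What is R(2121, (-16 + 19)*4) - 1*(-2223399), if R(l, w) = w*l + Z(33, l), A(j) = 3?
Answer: 2251008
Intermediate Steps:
Z(k, C) = 3 + C + k (Z(k, C) = (k + C) + 3 = (C + k) + 3 = 3 + C + k)
R(l, w) = 36 + l + l*w (R(l, w) = w*l + (3 + l + 33) = l*w + (36 + l) = 36 + l + l*w)
R(2121, (-16 + 19)*4) - 1*(-2223399) = (36 + 2121 + 2121*((-16 + 19)*4)) - 1*(-2223399) = (36 + 2121 + 2121*(3*4)) + 2223399 = (36 + 2121 + 2121*12) + 2223399 = (36 + 2121 + 25452) + 2223399 = 27609 + 2223399 = 2251008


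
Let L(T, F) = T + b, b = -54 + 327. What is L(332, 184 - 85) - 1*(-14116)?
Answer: 14721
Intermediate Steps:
b = 273
L(T, F) = 273 + T (L(T, F) = T + 273 = 273 + T)
L(332, 184 - 85) - 1*(-14116) = (273 + 332) - 1*(-14116) = 605 + 14116 = 14721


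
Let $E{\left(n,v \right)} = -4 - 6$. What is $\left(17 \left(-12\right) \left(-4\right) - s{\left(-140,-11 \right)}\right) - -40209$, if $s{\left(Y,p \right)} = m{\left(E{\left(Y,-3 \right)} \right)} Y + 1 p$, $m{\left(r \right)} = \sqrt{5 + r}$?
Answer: $41036 + 140 i \sqrt{5} \approx 41036.0 + 313.05 i$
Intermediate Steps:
$E{\left(n,v \right)} = -10$ ($E{\left(n,v \right)} = -4 - 6 = -10$)
$s{\left(Y,p \right)} = p + i Y \sqrt{5}$ ($s{\left(Y,p \right)} = \sqrt{5 - 10} Y + 1 p = \sqrt{-5} Y + p = i \sqrt{5} Y + p = i Y \sqrt{5} + p = p + i Y \sqrt{5}$)
$\left(17 \left(-12\right) \left(-4\right) - s{\left(-140,-11 \right)}\right) - -40209 = \left(17 \left(-12\right) \left(-4\right) - \left(-11 + i \left(-140\right) \sqrt{5}\right)\right) - -40209 = \left(\left(-204\right) \left(-4\right) - \left(-11 - 140 i \sqrt{5}\right)\right) + 40209 = \left(816 + \left(11 + 140 i \sqrt{5}\right)\right) + 40209 = \left(827 + 140 i \sqrt{5}\right) + 40209 = 41036 + 140 i \sqrt{5}$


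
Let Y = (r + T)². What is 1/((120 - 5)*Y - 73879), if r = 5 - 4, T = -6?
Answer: -1/71004 ≈ -1.4084e-5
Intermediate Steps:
r = 1
Y = 25 (Y = (1 - 6)² = (-5)² = 25)
1/((120 - 5)*Y - 73879) = 1/((120 - 5)*25 - 73879) = 1/(115*25 - 73879) = 1/(2875 - 73879) = 1/(-71004) = -1/71004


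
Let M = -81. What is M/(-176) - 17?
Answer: -2911/176 ≈ -16.540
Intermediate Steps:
M/(-176) - 17 = -81/(-176) - 17 = -81*(-1/176) - 17 = 81/176 - 17 = -2911/176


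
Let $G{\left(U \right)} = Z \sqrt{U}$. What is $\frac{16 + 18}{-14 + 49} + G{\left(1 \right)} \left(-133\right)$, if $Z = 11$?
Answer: $- \frac{51171}{35} \approx -1462.0$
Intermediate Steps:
$G{\left(U \right)} = 11 \sqrt{U}$
$\frac{16 + 18}{-14 + 49} + G{\left(1 \right)} \left(-133\right) = \frac{16 + 18}{-14 + 49} + 11 \sqrt{1} \left(-133\right) = \frac{34}{35} + 11 \cdot 1 \left(-133\right) = 34 \cdot \frac{1}{35} + 11 \left(-133\right) = \frac{34}{35} - 1463 = - \frac{51171}{35}$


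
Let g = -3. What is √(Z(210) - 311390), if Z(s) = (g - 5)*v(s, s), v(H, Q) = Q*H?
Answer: I*√664190 ≈ 814.98*I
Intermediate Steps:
v(H, Q) = H*Q
Z(s) = -8*s² (Z(s) = (-3 - 5)*(s*s) = -8*s²)
√(Z(210) - 311390) = √(-8*210² - 311390) = √(-8*44100 - 311390) = √(-352800 - 311390) = √(-664190) = I*√664190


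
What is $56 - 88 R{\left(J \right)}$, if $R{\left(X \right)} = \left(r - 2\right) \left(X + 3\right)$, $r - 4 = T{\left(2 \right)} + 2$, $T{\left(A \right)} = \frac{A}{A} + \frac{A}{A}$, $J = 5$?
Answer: $-4168$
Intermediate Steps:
$T{\left(A \right)} = 2$ ($T{\left(A \right)} = 1 + 1 = 2$)
$r = 8$ ($r = 4 + \left(2 + 2\right) = 4 + 4 = 8$)
$R{\left(X \right)} = 18 + 6 X$ ($R{\left(X \right)} = \left(8 - 2\right) \left(X + 3\right) = 6 \left(3 + X\right) = 18 + 6 X$)
$56 - 88 R{\left(J \right)} = 56 - 88 \left(18 + 6 \cdot 5\right) = 56 - 88 \left(18 + 30\right) = 56 - 4224 = -4168$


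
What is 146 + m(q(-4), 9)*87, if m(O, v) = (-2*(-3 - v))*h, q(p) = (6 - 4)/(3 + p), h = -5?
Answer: -10294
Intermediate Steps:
q(p) = 2/(3 + p)
m(O, v) = -30 - 10*v (m(O, v) = -2*(-3 - v)*(-5) = (6 + 2*v)*(-5) = -30 - 10*v)
146 + m(q(-4), 9)*87 = 146 + (-30 - 10*9)*87 = 146 + (-30 - 90)*87 = 146 - 120*87 = 146 - 10440 = -10294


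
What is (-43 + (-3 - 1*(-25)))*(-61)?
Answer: 1281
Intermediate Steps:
(-43 + (-3 - 1*(-25)))*(-61) = (-43 + (-3 + 25))*(-61) = (-43 + 22)*(-61) = -21*(-61) = 1281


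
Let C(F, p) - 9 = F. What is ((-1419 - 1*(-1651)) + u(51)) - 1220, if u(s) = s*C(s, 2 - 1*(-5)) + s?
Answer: 2123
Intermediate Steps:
C(F, p) = 9 + F
u(s) = s + s*(9 + s) (u(s) = s*(9 + s) + s = s + s*(9 + s))
((-1419 - 1*(-1651)) + u(51)) - 1220 = ((-1419 - 1*(-1651)) + 51*(10 + 51)) - 1220 = ((-1419 + 1651) + 51*61) - 1220 = (232 + 3111) - 1220 = 3343 - 1220 = 2123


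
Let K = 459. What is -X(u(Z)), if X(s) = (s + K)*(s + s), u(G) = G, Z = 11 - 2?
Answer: -8424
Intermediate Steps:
Z = 9
X(s) = 2*s*(459 + s) (X(s) = (s + 459)*(s + s) = (459 + s)*(2*s) = 2*s*(459 + s))
-X(u(Z)) = -2*9*(459 + 9) = -2*9*468 = -1*8424 = -8424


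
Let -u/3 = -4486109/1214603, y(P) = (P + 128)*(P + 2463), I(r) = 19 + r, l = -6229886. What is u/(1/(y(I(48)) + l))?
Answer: -456829451688/7187 ≈ -6.3563e+7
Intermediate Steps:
y(P) = (128 + P)*(2463 + P)
u = 13458327/1214603 (u = -(-13458327)/1214603 = -3*(-4486109/1214603) = 13458327/1214603 ≈ 11.080)
u/(1/(y(I(48)) + l)) = 13458327/(1214603*(1/((315264 + (19 + 48)² + 2591*(19 + 48)) - 6229886))) = 13458327/(1214603*(1/((315264 + 67² + 2591*67) - 6229886))) = 13458327/(1214603*(1/((315264 + 4489 + 173597) - 6229886))) = 13458327/(1214603*(1/(493350 - 6229886))) = 13458327/(1214603*(1/(-5736536))) = 13458327/(1214603*(-1/5736536)) = (13458327/1214603)*(-5736536) = -456829451688/7187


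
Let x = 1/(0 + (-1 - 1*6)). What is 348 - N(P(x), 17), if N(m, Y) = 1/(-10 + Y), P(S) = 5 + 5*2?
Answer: 2435/7 ≈ 347.86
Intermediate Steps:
x = -⅐ (x = 1/(0 + (-1 - 6)) = 1/(0 - 7) = 1/(-7) = -⅐ ≈ -0.14286)
P(S) = 15 (P(S) = 5 + 10 = 15)
348 - N(P(x), 17) = 348 - 1/(-10 + 17) = 348 - 1/7 = 348 - 1*⅐ = 348 - ⅐ = 2435/7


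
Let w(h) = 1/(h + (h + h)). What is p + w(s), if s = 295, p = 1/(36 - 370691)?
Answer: 73954/65605935 ≈ 0.0011272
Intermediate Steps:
p = -1/370655 (p = 1/(-370655) = -1/370655 ≈ -2.6979e-6)
w(h) = 1/(3*h) (w(h) = 1/(h + 2*h) = 1/(3*h))
p + w(s) = -1/370655 + (⅓)/295 = -1/370655 + (⅓)*(1/295) = -1/370655 + 1/885 = 73954/65605935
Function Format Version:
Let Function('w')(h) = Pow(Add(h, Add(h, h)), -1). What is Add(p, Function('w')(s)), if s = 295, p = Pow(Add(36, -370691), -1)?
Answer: Rational(73954, 65605935) ≈ 0.0011272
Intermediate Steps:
p = Rational(-1, 370655) (p = Pow(-370655, -1) = Rational(-1, 370655) ≈ -2.6979e-6)
Function('w')(h) = Mul(Rational(1, 3), Pow(h, -1)) (Function('w')(h) = Pow(Add(h, Mul(2, h)), -1) = Pow(Mul(3, h), -1) = Mul(Rational(1, 3), Pow(h, -1)))
Add(p, Function('w')(s)) = Add(Rational(-1, 370655), Mul(Rational(1, 3), Pow(295, -1))) = Add(Rational(-1, 370655), Mul(Rational(1, 3), Rational(1, 295))) = Add(Rational(-1, 370655), Rational(1, 885)) = Rational(73954, 65605935)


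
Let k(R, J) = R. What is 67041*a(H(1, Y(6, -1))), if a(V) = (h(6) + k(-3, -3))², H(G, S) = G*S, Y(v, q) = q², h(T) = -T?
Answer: 5430321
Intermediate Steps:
a(V) = 81 (a(V) = (-1*6 - 3)² = (-6 - 3)² = (-9)² = 81)
67041*a(H(1, Y(6, -1))) = 67041*81 = 5430321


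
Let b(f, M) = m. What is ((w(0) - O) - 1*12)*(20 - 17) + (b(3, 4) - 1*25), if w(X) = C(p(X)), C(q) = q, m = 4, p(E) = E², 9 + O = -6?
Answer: -12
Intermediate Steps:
O = -15 (O = -9 - 6 = -15)
b(f, M) = 4
w(X) = X²
((w(0) - O) - 1*12)*(20 - 17) + (b(3, 4) - 1*25) = ((0² - 1*(-15)) - 1*12)*(20 - 17) + (4 - 1*25) = ((0 + 15) - 12)*3 + (4 - 25) = (15 - 12)*3 - 21 = 3*3 - 21 = 9 - 21 = -12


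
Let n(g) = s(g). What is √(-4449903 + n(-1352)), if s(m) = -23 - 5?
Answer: I*√4449931 ≈ 2109.5*I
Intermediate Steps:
s(m) = -28
n(g) = -28
√(-4449903 + n(-1352)) = √(-4449903 - 28) = √(-4449931) = I*√4449931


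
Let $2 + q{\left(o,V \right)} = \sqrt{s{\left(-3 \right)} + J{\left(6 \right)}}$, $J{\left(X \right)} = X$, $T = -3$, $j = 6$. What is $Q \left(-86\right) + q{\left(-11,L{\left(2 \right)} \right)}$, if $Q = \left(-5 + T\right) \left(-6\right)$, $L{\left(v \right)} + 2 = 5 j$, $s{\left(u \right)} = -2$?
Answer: $-4128$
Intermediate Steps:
$L{\left(v \right)} = 28$ ($L{\left(v \right)} = -2 + 5 \cdot 6 = -2 + 30 = 28$)
$q{\left(o,V \right)} = 0$ ($q{\left(o,V \right)} = -2 + \sqrt{-2 + 6} = -2 + \sqrt{4} = -2 + 2 = 0$)
$Q = 48$ ($Q = \left(-5 - 3\right) \left(-6\right) = \left(-8\right) \left(-6\right) = 48$)
$Q \left(-86\right) + q{\left(-11,L{\left(2 \right)} \right)} = 48 \left(-86\right) + 0 = -4128 + 0 = -4128$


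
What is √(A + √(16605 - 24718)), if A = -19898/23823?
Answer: √(-52670006 + 63059481*I*√8113)/7941 ≈ 6.6798 + 6.7421*I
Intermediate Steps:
A = -19898/23823 (A = -19898*1/23823 = -19898/23823 ≈ -0.83524)
√(A + √(16605 - 24718)) = √(-19898/23823 + √(16605 - 24718)) = √(-19898/23823 + √(-8113)) = √(-19898/23823 + I*√8113)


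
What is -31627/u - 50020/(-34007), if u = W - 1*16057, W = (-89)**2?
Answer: 1482502109/276680952 ≈ 5.3582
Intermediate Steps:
W = 7921
u = -8136 (u = 7921 - 1*16057 = 7921 - 16057 = -8136)
-31627/u - 50020/(-34007) = -31627/(-8136) - 50020/(-34007) = -31627*(-1/8136) - 50020*(-1/34007) = 31627/8136 + 50020/34007 = 1482502109/276680952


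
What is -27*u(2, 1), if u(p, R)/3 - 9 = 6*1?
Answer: -1215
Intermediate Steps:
u(p, R) = 45 (u(p, R) = 27 + 3*(6*1) = 27 + 3*6 = 27 + 18 = 45)
-27*u(2, 1) = -27*45 = -1215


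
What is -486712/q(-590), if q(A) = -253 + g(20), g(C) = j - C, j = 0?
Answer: 486712/273 ≈ 1782.8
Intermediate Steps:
g(C) = -C (g(C) = 0 - C = -C)
q(A) = -273 (q(A) = -253 - 1*20 = -253 - 20 = -273)
-486712/q(-590) = -486712/(-273) = -486712*(-1/273) = 486712/273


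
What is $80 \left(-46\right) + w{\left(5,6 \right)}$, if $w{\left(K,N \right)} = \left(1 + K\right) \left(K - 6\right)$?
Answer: $-3686$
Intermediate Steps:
$w{\left(K,N \right)} = \left(1 + K\right) \left(-6 + K\right)$
$80 \left(-46\right) + w{\left(5,6 \right)} = 80 \left(-46\right) - \left(31 - 25\right) = -3680 - 6 = -3686$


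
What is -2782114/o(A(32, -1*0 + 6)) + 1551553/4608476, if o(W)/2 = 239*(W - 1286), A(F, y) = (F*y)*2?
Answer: 3372566745883/496743019564 ≈ 6.7894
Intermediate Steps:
A(F, y) = 2*F*y
o(W) = -614708 + 478*W (o(W) = 2*(239*(W - 1286)) = 2*(239*(-1286 + W)) = 2*(-307354 + 239*W) = -614708 + 478*W)
-2782114/o(A(32, -1*0 + 6)) + 1551553/4608476 = -2782114/(-614708 + 478*(2*32*(-1*0 + 6))) + 1551553/4608476 = -2782114/(-614708 + 478*(2*32*(0 + 6))) + 1551553*(1/4608476) = -2782114/(-614708 + 478*(2*32*6)) + 1551553/4608476 = -2782114/(-614708 + 478*384) + 1551553/4608476 = -2782114/(-614708 + 183552) + 1551553/4608476 = -2782114/(-431156) + 1551553/4608476 = -2782114*(-1/431156) + 1551553/4608476 = 1391057/215578 + 1551553/4608476 = 3372566745883/496743019564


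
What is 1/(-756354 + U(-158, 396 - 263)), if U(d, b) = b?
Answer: -1/756221 ≈ -1.3224e-6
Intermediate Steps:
1/(-756354 + U(-158, 396 - 263)) = 1/(-756354 + (396 - 263)) = 1/(-756354 + 133) = 1/(-756221) = -1/756221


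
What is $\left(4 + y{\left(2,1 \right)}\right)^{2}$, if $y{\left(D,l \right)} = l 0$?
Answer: $16$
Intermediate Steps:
$y{\left(D,l \right)} = 0$
$\left(4 + y{\left(2,1 \right)}\right)^{2} = \left(4 + 0\right)^{2} = 4^{2} = 16$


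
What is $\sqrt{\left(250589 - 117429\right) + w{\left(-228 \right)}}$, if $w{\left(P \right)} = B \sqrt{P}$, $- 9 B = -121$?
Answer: $\frac{\sqrt{1198440 + 242 i \sqrt{57}}}{3} \approx 364.91 + 0.27816 i$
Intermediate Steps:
$B = \frac{121}{9}$ ($B = \left(- \frac{1}{9}\right) \left(-121\right) = \frac{121}{9} \approx 13.444$)
$w{\left(P \right)} = \frac{121 \sqrt{P}}{9}$
$\sqrt{\left(250589 - 117429\right) + w{\left(-228 \right)}} = \sqrt{\left(250589 - 117429\right) + \frac{121 \sqrt{-228}}{9}} = \sqrt{\left(250589 - 117429\right) + \frac{121 \cdot 2 i \sqrt{57}}{9}} = \sqrt{133160 + \frac{242 i \sqrt{57}}{9}}$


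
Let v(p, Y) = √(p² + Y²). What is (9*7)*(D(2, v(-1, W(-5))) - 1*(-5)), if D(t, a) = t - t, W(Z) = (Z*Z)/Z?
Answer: 315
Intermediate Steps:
W(Z) = Z (W(Z) = Z²/Z = Z)
v(p, Y) = √(Y² + p²)
D(t, a) = 0
(9*7)*(D(2, v(-1, W(-5))) - 1*(-5)) = (9*7)*(0 - 1*(-5)) = 63*(0 + 5) = 63*5 = 315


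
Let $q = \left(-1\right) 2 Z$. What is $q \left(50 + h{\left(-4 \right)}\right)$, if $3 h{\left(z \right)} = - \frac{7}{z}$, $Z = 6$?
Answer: $-607$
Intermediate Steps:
$h{\left(z \right)} = - \frac{7}{3 z}$ ($h{\left(z \right)} = \frac{\left(-7\right) \frac{1}{z}}{3} = - \frac{7}{3 z}$)
$q = -12$ ($q = \left(-1\right) 2 \cdot 6 = \left(-2\right) 6 = -12$)
$q \left(50 + h{\left(-4 \right)}\right) = - 12 \left(50 - \frac{7}{3 \left(-4\right)}\right) = - 12 \left(50 - - \frac{7}{12}\right) = - 12 \left(50 + \frac{7}{12}\right) = \left(-12\right) \frac{607}{12} = -607$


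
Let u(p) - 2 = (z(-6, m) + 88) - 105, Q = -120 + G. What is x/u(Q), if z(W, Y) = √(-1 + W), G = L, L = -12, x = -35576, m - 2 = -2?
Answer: 66705/29 + 4447*I*√7/29 ≈ 2300.2 + 405.71*I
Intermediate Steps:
m = 0 (m = 2 - 2 = 0)
G = -12
Q = -132 (Q = -120 - 12 = -132)
u(p) = -15 + I*√7 (u(p) = 2 + ((√(-1 - 6) + 88) - 105) = 2 + ((√(-7) + 88) - 105) = 2 + ((I*√7 + 88) - 105) = 2 + ((88 + I*√7) - 105) = 2 + (-17 + I*√7) = -15 + I*√7)
x/u(Q) = -35576/(-15 + I*√7)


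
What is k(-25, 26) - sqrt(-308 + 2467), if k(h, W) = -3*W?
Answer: -78 - sqrt(2159) ≈ -124.47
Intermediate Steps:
k(-25, 26) - sqrt(-308 + 2467) = -3*26 - sqrt(-308 + 2467) = -78 - sqrt(2159)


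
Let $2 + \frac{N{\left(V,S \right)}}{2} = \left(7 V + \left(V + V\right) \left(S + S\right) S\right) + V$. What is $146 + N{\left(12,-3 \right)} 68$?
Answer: $71682$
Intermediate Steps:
$N{\left(V,S \right)} = -4 + 16 V + 8 V S^{2}$ ($N{\left(V,S \right)} = -4 + 2 \left(\left(7 V + \left(V + V\right) \left(S + S\right) S\right) + V\right) = -4 + 2 \left(\left(7 V + 2 V 2 S S\right) + V\right) = -4 + 2 \left(\left(7 V + 4 S V S\right) + V\right) = -4 + 2 \left(\left(7 V + 4 V S^{2}\right) + V\right) = -4 + 2 \left(8 V + 4 V S^{2}\right) = -4 + \left(16 V + 8 V S^{2}\right) = -4 + 16 V + 8 V S^{2}$)
$146 + N{\left(12,-3 \right)} 68 = 146 + \left(-4 + 16 \cdot 12 + 8 \cdot 12 \left(-3\right)^{2}\right) 68 = 146 + \left(-4 + 192 + 8 \cdot 12 \cdot 9\right) 68 = 146 + \left(-4 + 192 + 864\right) 68 = 146 + 1052 \cdot 68 = 146 + 71536 = 71682$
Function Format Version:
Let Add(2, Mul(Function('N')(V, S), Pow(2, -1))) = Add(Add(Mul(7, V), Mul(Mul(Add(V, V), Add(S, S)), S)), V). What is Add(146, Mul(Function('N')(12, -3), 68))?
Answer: 71682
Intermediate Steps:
Function('N')(V, S) = Add(-4, Mul(16, V), Mul(8, V, Pow(S, 2))) (Function('N')(V, S) = Add(-4, Mul(2, Add(Add(Mul(7, V), Mul(Mul(Add(V, V), Add(S, S)), S)), V))) = Add(-4, Mul(2, Add(Add(Mul(7, V), Mul(Mul(Mul(2, V), Mul(2, S)), S)), V))) = Add(-4, Mul(2, Add(Add(Mul(7, V), Mul(Mul(4, S, V), S)), V))) = Add(-4, Mul(2, Add(Add(Mul(7, V), Mul(4, V, Pow(S, 2))), V))) = Add(-4, Mul(2, Add(Mul(8, V), Mul(4, V, Pow(S, 2))))) = Add(-4, Add(Mul(16, V), Mul(8, V, Pow(S, 2)))) = Add(-4, Mul(16, V), Mul(8, V, Pow(S, 2))))
Add(146, Mul(Function('N')(12, -3), 68)) = Add(146, Mul(Add(-4, Mul(16, 12), Mul(8, 12, Pow(-3, 2))), 68)) = Add(146, Mul(Add(-4, 192, Mul(8, 12, 9)), 68)) = Add(146, Mul(Add(-4, 192, 864), 68)) = Add(146, Mul(1052, 68)) = Add(146, 71536) = 71682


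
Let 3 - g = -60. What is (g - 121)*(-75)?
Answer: 4350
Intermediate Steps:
g = 63 (g = 3 - 1*(-60) = 3 + 60 = 63)
(g - 121)*(-75) = (63 - 121)*(-75) = -58*(-75) = 4350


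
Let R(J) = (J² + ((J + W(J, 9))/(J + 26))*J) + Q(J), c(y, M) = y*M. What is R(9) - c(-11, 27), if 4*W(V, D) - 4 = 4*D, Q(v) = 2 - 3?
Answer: 13366/35 ≈ 381.89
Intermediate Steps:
Q(v) = -1
W(V, D) = 1 + D (W(V, D) = 1 + (4*D)/4 = 1 + D)
c(y, M) = M*y
R(J) = -1 + J² + J*(10 + J)/(26 + J) (R(J) = (J² + ((J + (1 + 9))/(J + 26))*J) - 1 = (J² + ((J + 10)/(26 + J))*J) - 1 = (J² + ((10 + J)/(26 + J))*J) - 1 = (J² + J*(10 + J)/(26 + J)) - 1 = -1 + J² + J*(10 + J)/(26 + J))
R(9) - c(-11, 27) = (-26 + 9³ + 9*9 + 27*9²)/(26 + 9) - 27*(-11) = (-26 + 729 + 81 + 27*81)/35 - 1*(-297) = (-26 + 729 + 81 + 2187)/35 + 297 = (1/35)*2971 + 297 = 2971/35 + 297 = 13366/35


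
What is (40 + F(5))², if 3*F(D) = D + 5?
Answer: 16900/9 ≈ 1877.8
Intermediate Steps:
F(D) = 5/3 + D/3 (F(D) = (D + 5)/3 = (5 + D)/3 = 5/3 + D/3)
(40 + F(5))² = (40 + (5/3 + (⅓)*5))² = (40 + (5/3 + 5/3))² = (40 + 10/3)² = (130/3)² = 16900/9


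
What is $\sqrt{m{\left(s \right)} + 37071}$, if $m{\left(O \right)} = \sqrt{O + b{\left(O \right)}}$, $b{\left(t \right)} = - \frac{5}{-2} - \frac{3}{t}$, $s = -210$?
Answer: $\frac{\sqrt{45411975 + 35 i \sqrt{254170}}}{35} \approx 192.54 + 0.037407 i$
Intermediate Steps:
$b{\left(t \right)} = \frac{5}{2} - \frac{3}{t}$ ($b{\left(t \right)} = \left(-5\right) \left(- \frac{1}{2}\right) - \frac{3}{t} = \frac{5}{2} - \frac{3}{t}$)
$m{\left(O \right)} = \sqrt{\frac{5}{2} + O - \frac{3}{O}}$ ($m{\left(O \right)} = \sqrt{O + \left(\frac{5}{2} - \frac{3}{O}\right)} = \sqrt{\frac{5}{2} + O - \frac{3}{O}}$)
$\sqrt{m{\left(s \right)} + 37071} = \sqrt{\frac{\sqrt{10 - \frac{12}{-210} + 4 \left(-210\right)}}{2} + 37071} = \sqrt{\frac{\sqrt{10 - - \frac{2}{35} - 840}}{2} + 37071} = \sqrt{\frac{\sqrt{10 + \frac{2}{35} - 840}}{2} + 37071} = \sqrt{\frac{\sqrt{- \frac{29048}{35}}}{2} + 37071} = \sqrt{\frac{\frac{2}{35} i \sqrt{254170}}{2} + 37071} = \sqrt{\frac{i \sqrt{254170}}{35} + 37071} = \sqrt{37071 + \frac{i \sqrt{254170}}{35}}$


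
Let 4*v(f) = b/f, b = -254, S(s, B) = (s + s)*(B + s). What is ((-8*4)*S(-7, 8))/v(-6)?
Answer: 5376/127 ≈ 42.331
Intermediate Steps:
S(s, B) = 2*s*(B + s) (S(s, B) = (2*s)*(B + s) = 2*s*(B + s))
v(f) = -127/(2*f) (v(f) = (-254/f)/4 = -127/(2*f))
((-8*4)*S(-7, 8))/v(-6) = ((-8*4)*(2*(-7)*(8 - 7)))/((-127/2/(-6))) = (-64*(-7))/((-127/2*(-⅙))) = (-32*(-14))/(127/12) = 448*(12/127) = 5376/127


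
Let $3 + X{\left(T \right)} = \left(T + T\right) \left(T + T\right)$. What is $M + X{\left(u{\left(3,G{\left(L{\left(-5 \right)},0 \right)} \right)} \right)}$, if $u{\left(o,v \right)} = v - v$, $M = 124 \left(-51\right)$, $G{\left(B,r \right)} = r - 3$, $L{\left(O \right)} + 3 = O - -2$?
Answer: $-6327$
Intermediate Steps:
$L{\left(O \right)} = -1 + O$ ($L{\left(O \right)} = -3 + \left(O - -2\right) = -3 + \left(O + 2\right) = -3 + \left(2 + O\right) = -1 + O$)
$G{\left(B,r \right)} = -3 + r$
$M = -6324$
$u{\left(o,v \right)} = 0$
$X{\left(T \right)} = -3 + 4 T^{2}$ ($X{\left(T \right)} = -3 + \left(T + T\right) \left(T + T\right) = -3 + 2 T 2 T = -3 + 4 T^{2}$)
$M + X{\left(u{\left(3,G{\left(L{\left(-5 \right)},0 \right)} \right)} \right)} = -6324 - \left(3 - 4 \cdot 0^{2}\right) = -6324 + \left(-3 + 4 \cdot 0\right) = -6324 + \left(-3 + 0\right) = -6324 - 3 = -6327$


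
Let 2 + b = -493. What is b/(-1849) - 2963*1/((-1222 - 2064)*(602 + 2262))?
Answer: 4663975067/17401131296 ≈ 0.26803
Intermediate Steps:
b = -495 (b = -2 - 493 = -495)
b/(-1849) - 2963*1/((-1222 - 2064)*(602 + 2262)) = -495/(-1849) - 2963*1/((-1222 - 2064)*(602 + 2262)) = -495*(-1/1849) - 2963/(2864*(-3286)) = 495/1849 - 2963/(-9411104) = 495/1849 - 2963*(-1/9411104) = 495/1849 + 2963/9411104 = 4663975067/17401131296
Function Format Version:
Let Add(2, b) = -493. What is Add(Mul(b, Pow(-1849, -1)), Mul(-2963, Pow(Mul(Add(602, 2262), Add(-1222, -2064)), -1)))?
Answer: Rational(4663975067, 17401131296) ≈ 0.26803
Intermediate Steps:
b = -495 (b = Add(-2, -493) = -495)
Add(Mul(b, Pow(-1849, -1)), Mul(-2963, Pow(Mul(Add(602, 2262), Add(-1222, -2064)), -1))) = Add(Mul(-495, Pow(-1849, -1)), Mul(-2963, Pow(Mul(Add(602, 2262), Add(-1222, -2064)), -1))) = Add(Mul(-495, Rational(-1, 1849)), Mul(-2963, Pow(Mul(2864, -3286), -1))) = Add(Rational(495, 1849), Mul(-2963, Pow(-9411104, -1))) = Add(Rational(495, 1849), Mul(-2963, Rational(-1, 9411104))) = Add(Rational(495, 1849), Rational(2963, 9411104)) = Rational(4663975067, 17401131296)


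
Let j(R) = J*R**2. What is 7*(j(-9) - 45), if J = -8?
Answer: -4851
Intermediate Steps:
j(R) = -8*R**2
7*(j(-9) - 45) = 7*(-8*(-9)**2 - 45) = 7*(-8*81 - 45) = 7*(-648 - 45) = 7*(-693) = -4851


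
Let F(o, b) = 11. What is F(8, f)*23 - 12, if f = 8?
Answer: 241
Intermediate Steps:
F(8, f)*23 - 12 = 11*23 - 12 = 253 - 12 = 241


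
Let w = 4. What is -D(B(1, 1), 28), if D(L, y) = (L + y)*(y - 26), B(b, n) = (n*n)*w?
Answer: -64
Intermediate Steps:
B(b, n) = 4*n² (B(b, n) = (n*n)*4 = n²*4 = 4*n²)
D(L, y) = (-26 + y)*(L + y) (D(L, y) = (L + y)*(-26 + y) = (-26 + y)*(L + y))
-D(B(1, 1), 28) = -(28² - 104*1² - 26*28 + (4*1²)*28) = -(784 - 104 - 728 + (4*1)*28) = -(784 - 26*4 - 728 + 4*28) = -(784 - 104 - 728 + 112) = -1*64 = -64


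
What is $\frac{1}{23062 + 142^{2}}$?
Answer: $\frac{1}{43226} \approx 2.3134 \cdot 10^{-5}$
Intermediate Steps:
$\frac{1}{23062 + 142^{2}} = \frac{1}{23062 + 20164} = \frac{1}{43226}$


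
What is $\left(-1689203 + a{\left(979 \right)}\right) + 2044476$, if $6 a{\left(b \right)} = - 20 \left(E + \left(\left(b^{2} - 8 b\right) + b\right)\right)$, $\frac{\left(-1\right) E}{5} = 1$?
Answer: $- \frac{8450011}{3} \approx -2.8167 \cdot 10^{6}$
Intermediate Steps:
$E = -5$ ($E = \left(-5\right) 1 = -5$)
$a{\left(b \right)} = \frac{50}{3} - \frac{10 b^{2}}{3} + \frac{70 b}{3}$ ($a{\left(b \right)} = \frac{\left(-20\right) \left(-5 + \left(\left(b^{2} - 8 b\right) + b\right)\right)}{6} = \frac{\left(-20\right) \left(-5 + \left(b^{2} - 7 b\right)\right)}{6} = \frac{\left(-20\right) \left(-5 + b^{2} - 7 b\right)}{6} = \frac{100 - 20 b^{2} + 140 b}{6} = \frac{50}{3} - \frac{10 b^{2}}{3} + \frac{70 b}{3}$)
$\left(-1689203 + a{\left(979 \right)}\right) + 2044476 = \left(-1689203 + \left(\frac{50}{3} - \frac{10 \cdot 979^{2}}{3} + \frac{70}{3} \cdot 979\right)\right) + 2044476 = \left(-1689203 + \left(\frac{50}{3} - \frac{9584410}{3} + \frac{68530}{3}\right)\right) + 2044476 = \left(-1689203 - \frac{9515830}{3}\right) + 2044476 = - \frac{14583439}{3} + 2044476 = - \frac{8450011}{3}$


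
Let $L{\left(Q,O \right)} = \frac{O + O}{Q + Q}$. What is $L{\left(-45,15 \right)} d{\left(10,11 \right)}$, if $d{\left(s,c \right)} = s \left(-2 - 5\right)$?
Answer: $\frac{70}{3} \approx 23.333$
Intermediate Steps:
$L{\left(Q,O \right)} = \frac{O}{Q}$ ($L{\left(Q,O \right)} = \frac{2 O}{2 Q} = 2 O \frac{1}{2 Q} = \frac{O}{Q}$)
$d{\left(s,c \right)} = - 7 s$ ($d{\left(s,c \right)} = s \left(-7\right) = - 7 s$)
$L{\left(-45,15 \right)} d{\left(10,11 \right)} = \frac{15}{-45} \left(\left(-7\right) 10\right) = 15 \left(- \frac{1}{45}\right) \left(-70\right) = \left(- \frac{1}{3}\right) \left(-70\right) = \frac{70}{3}$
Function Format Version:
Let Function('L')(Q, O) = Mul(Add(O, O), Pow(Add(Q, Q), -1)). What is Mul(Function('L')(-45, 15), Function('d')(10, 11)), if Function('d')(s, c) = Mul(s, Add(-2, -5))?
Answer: Rational(70, 3) ≈ 23.333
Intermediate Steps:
Function('L')(Q, O) = Mul(O, Pow(Q, -1)) (Function('L')(Q, O) = Mul(Mul(2, O), Pow(Mul(2, Q), -1)) = Mul(Mul(2, O), Mul(Rational(1, 2), Pow(Q, -1))) = Mul(O, Pow(Q, -1)))
Function('d')(s, c) = Mul(-7, s) (Function('d')(s, c) = Mul(s, -7) = Mul(-7, s))
Mul(Function('L')(-45, 15), Function('d')(10, 11)) = Mul(Mul(15, Pow(-45, -1)), Mul(-7, 10)) = Mul(Mul(15, Rational(-1, 45)), -70) = Mul(Rational(-1, 3), -70) = Rational(70, 3)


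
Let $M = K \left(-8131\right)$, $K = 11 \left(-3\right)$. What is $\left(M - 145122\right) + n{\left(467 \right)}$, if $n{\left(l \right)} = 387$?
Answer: $123588$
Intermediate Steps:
$K = -33$
$M = 268323$ ($M = \left(-33\right) \left(-8131\right) = 268323$)
$\left(M - 145122\right) + n{\left(467 \right)} = \left(268323 - 145122\right) + 387 = 123201 + 387 = 123588$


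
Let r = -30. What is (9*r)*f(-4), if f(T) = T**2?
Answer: -4320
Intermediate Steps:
(9*r)*f(-4) = (9*(-30))*(-4)**2 = -270*16 = -4320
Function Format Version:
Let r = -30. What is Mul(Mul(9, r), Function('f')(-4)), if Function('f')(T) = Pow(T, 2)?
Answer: -4320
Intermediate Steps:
Mul(Mul(9, r), Function('f')(-4)) = Mul(Mul(9, -30), Pow(-4, 2)) = Mul(-270, 16) = -4320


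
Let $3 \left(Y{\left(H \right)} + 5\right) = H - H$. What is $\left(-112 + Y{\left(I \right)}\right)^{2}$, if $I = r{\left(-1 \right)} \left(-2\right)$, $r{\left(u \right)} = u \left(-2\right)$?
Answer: $13689$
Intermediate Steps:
$r{\left(u \right)} = - 2 u$
$I = -4$ ($I = \left(-2\right) \left(-1\right) \left(-2\right) = 2 \left(-2\right) = -4$)
$Y{\left(H \right)} = -5$ ($Y{\left(H \right)} = -5 + \frac{H - H}{3} = -5 + \frac{1}{3} \cdot 0 = -5 + 0 = -5$)
$\left(-112 + Y{\left(I \right)}\right)^{2} = \left(-112 - 5\right)^{2} = \left(-117\right)^{2} = 13689$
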